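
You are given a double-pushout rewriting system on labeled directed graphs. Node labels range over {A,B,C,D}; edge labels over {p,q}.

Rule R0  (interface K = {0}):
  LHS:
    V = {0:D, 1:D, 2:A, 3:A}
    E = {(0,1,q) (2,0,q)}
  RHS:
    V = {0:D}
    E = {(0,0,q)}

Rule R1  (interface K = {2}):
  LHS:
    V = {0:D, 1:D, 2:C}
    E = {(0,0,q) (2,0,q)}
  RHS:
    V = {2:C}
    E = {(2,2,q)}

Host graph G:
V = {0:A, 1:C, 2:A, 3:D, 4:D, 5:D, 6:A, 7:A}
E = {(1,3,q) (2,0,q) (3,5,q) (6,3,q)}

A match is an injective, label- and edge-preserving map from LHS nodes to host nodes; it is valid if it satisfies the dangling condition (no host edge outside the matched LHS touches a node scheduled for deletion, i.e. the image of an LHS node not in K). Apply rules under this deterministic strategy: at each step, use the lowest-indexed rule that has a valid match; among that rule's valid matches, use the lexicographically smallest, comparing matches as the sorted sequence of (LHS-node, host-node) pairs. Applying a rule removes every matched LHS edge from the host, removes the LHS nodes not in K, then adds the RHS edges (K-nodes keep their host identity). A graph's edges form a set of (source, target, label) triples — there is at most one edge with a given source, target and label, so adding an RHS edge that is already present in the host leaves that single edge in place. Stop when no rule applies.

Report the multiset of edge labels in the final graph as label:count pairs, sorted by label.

Answer: q:2

Steps:
[0] host  ⇒  8 nodes, 4 edges  {1-q->3 2-q->0 3-q->5 6-q->3}
[1] R0 @ {0↦3, 1↦5, 2↦6, 3↦7}  ⇒  5 nodes, 3 edges  {1-q->3 2-q->0 3-q->3}
[2] R1 @ {0↦3, 1↦4, 2↦1}  ⇒  3 nodes, 2 edges  {1-q->1 2-q->0}
final graph: no rule applies after step 2
NF edges: [(1, 1, 'q'), (2, 0, 'q')]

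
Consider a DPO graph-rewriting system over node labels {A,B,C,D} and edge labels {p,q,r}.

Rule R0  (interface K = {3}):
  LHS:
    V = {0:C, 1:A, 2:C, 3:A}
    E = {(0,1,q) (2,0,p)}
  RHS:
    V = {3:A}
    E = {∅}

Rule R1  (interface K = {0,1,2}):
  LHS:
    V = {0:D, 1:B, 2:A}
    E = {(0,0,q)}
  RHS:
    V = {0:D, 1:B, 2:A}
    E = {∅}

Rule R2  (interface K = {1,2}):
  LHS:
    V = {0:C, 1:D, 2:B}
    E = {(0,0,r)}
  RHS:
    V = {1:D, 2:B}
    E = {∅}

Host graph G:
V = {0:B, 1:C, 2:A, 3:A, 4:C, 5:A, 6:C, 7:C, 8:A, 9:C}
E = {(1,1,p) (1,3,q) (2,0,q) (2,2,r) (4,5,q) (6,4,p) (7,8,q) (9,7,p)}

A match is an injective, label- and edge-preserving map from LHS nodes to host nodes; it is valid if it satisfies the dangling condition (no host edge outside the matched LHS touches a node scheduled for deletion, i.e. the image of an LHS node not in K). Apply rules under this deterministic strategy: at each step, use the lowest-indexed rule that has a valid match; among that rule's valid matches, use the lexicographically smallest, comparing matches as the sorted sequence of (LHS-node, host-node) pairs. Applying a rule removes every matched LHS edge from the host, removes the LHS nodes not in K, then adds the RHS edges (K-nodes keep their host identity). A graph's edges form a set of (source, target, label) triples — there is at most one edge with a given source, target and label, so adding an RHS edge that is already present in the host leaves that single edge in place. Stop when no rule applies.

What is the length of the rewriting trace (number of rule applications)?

Answer: 2

Steps:
[0] host  ⇒  10 nodes, 8 edges  {1-p->1 1-q->3 2-q->0 2-r->2 4-q->5 6-p->4 7-q->8 9-p->7}
[1] R0 @ {0↦4, 1↦5, 2↦6, 3↦2}  ⇒  7 nodes, 6 edges  {1-p->1 1-q->3 2-q->0 2-r->2 7-q->8 9-p->7}
[2] R0 @ {0↦7, 1↦8, 2↦9, 3↦2}  ⇒  4 nodes, 4 edges  {1-p->1 1-q->3 2-q->0 2-r->2}
normal form: no rule applies after step 2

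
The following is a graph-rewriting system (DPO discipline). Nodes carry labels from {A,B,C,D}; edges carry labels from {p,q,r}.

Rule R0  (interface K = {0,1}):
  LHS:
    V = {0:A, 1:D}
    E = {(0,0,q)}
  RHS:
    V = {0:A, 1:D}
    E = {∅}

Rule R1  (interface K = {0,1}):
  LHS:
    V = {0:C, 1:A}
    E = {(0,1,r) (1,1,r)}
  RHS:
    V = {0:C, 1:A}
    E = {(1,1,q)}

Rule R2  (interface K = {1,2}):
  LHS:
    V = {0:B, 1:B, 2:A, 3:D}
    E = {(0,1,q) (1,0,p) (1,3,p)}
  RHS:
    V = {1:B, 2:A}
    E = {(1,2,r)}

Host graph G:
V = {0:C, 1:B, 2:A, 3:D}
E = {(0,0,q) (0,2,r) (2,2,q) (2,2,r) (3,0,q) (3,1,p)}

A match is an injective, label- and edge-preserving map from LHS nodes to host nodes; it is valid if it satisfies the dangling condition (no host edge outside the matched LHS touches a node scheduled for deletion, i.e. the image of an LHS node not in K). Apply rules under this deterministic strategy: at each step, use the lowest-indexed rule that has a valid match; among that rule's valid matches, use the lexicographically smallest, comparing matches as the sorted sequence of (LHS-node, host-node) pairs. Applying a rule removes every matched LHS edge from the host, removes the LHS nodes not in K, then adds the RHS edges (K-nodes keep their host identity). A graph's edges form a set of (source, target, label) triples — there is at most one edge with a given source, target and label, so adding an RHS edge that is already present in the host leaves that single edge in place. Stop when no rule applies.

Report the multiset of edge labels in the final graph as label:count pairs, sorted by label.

Answer: p:1 q:2

Steps:
initial: |V|=4 |E|=6  E = 0-q->0 0-r->2 2-q->2 2-r->2 3-q->0 3-p->1
step 1: apply R0 at {0↦2, 1↦3}  → |V|=4 |E|=5  E = 0-q->0 0-r->2 2-r->2 3-q->0 3-p->1
step 2: apply R1 at {0↦0, 1↦2}  → |V|=4 |E|=4  E = 0-q->0 2-q->2 3-q->0 3-p->1
step 3: apply R0 at {0↦2, 1↦3}  → |V|=4 |E|=3  E = 0-q->0 3-q->0 3-p->1
normal form: no rule applies after step 3
NF edges: [(0, 0, 'q'), (3, 0, 'q'), (3, 1, 'p')]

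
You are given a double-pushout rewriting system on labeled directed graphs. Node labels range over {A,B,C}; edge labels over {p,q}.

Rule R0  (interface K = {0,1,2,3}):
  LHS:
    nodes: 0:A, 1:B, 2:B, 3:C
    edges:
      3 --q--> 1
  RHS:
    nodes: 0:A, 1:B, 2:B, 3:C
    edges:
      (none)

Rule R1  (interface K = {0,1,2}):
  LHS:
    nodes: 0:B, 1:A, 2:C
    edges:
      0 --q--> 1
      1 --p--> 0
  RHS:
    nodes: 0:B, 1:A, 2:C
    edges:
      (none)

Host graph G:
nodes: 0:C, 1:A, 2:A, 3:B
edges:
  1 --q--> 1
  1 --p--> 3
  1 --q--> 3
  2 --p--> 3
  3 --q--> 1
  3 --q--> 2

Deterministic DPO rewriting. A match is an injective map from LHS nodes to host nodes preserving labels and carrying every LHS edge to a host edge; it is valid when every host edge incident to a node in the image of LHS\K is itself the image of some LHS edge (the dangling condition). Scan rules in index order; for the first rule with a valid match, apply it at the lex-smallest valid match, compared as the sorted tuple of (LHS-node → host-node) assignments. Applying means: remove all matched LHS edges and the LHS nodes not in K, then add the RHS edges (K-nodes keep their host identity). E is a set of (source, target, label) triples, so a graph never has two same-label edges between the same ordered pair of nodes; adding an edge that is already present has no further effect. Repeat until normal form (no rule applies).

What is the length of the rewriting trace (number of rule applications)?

[0] host  ⇒  4 nodes, 6 edges  {1-q->1 1-p->3 1-q->3 2-p->3 3-q->1 3-q->2}
[1] R1 @ {0↦3, 1↦1, 2↦0}  ⇒  4 nodes, 4 edges  {1-q->1 1-q->3 2-p->3 3-q->2}
[2] R1 @ {0↦3, 1↦2, 2↦0}  ⇒  4 nodes, 2 edges  {1-q->1 1-q->3}
final graph: no rule applies after step 2

Answer: 2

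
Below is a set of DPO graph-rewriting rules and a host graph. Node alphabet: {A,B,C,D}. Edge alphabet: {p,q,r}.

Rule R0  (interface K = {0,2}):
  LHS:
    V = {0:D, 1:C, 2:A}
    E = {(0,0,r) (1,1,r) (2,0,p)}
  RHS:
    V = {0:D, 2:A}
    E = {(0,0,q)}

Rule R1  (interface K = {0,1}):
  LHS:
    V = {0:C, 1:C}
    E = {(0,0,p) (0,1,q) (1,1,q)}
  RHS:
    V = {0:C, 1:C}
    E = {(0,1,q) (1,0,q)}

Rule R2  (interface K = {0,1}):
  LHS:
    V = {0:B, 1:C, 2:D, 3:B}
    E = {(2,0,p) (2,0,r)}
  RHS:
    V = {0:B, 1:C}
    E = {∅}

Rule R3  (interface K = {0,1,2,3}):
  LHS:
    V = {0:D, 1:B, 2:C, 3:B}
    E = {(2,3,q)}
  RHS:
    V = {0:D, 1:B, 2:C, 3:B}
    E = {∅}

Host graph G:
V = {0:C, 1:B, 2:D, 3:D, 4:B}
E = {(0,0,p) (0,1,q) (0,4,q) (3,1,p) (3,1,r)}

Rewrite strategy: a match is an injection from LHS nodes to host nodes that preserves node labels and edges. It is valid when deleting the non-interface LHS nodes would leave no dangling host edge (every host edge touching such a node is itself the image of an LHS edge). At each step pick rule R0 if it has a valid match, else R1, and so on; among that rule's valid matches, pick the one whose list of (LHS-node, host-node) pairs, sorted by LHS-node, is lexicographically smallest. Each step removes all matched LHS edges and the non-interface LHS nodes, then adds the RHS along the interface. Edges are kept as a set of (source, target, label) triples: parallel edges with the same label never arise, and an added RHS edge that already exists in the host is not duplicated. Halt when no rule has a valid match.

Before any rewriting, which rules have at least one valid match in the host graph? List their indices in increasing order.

Answer: [R3]

Derivation:
R0: no valid match — LHS pattern not found
R1: no valid match — LHS pattern not found
R2: no valid match — 1 raw match, all fail dangling condition
R3: 4 valid matches — {0↦2, 1↦1, 2↦0, 3↦4}, {0↦2, 1↦4, 2↦0, 3↦1}, {0↦3, 1↦1, 2↦0, 3↦4} (+1 more)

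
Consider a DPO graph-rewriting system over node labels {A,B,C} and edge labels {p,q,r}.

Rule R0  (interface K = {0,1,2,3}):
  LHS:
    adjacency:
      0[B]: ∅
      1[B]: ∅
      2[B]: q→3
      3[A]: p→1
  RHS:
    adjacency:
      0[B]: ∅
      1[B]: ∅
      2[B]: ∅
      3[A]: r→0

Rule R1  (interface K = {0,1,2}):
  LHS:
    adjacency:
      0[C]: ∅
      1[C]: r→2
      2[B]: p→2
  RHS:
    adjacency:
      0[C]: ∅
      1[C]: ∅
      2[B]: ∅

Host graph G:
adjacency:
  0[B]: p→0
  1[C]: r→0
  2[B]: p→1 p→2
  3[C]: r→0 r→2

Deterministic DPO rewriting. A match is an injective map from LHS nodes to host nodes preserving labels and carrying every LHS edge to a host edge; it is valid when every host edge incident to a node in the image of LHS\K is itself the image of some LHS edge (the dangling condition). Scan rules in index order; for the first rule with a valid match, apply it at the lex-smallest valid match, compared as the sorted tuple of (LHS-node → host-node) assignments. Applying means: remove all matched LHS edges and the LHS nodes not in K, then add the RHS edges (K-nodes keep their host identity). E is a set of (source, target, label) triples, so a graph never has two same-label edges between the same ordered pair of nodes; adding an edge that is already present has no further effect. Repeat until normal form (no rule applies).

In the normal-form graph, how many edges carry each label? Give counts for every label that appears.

start.  V:4 E:6  edges: 0-p->0 1-r->0 2-p->1 2-p->2 3-r->0 3-r->2
1. fire R1 via {0↦1, 1↦3, 2↦0}  →  V:4 E:4  edges: 1-r->0 2-p->1 2-p->2 3-r->2
2. fire R1 via {0↦1, 1↦3, 2↦2}  →  V:4 E:2  edges: 1-r->0 2-p->1
normal form: no rule applies after step 2
NF edges: [(1, 0, 'r'), (2, 1, 'p')]

Answer: p:1 r:1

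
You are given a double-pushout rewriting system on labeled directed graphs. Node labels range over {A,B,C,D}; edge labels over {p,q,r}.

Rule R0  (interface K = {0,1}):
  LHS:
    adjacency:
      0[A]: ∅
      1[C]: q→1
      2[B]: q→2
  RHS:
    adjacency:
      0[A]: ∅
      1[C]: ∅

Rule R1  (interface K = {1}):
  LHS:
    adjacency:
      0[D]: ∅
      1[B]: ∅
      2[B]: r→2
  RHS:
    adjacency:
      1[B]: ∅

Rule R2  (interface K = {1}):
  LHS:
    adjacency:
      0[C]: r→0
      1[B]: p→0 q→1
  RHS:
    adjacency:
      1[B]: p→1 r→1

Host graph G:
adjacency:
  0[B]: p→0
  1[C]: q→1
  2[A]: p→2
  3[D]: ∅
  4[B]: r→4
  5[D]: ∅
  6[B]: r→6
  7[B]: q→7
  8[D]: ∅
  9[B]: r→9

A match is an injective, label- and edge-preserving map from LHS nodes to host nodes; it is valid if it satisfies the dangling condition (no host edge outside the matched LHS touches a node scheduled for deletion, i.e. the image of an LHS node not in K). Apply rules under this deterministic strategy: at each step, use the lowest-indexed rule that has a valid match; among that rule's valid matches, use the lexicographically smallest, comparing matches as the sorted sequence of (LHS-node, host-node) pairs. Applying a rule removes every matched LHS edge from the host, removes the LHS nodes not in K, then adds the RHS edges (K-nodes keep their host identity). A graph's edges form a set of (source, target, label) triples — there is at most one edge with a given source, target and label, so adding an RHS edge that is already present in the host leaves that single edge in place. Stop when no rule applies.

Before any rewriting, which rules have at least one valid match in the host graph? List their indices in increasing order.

Answer: [R0,R1]

Derivation:
R0: 1 valid match — {0↦2, 1↦1, 2↦7}
R1: 36 valid matches — {0↦3, 1↦0, 2↦4}, {0↦3, 1↦0, 2↦6}, {0↦3, 1↦0, 2↦9} (+33 more)
R2: no valid match — LHS pattern not found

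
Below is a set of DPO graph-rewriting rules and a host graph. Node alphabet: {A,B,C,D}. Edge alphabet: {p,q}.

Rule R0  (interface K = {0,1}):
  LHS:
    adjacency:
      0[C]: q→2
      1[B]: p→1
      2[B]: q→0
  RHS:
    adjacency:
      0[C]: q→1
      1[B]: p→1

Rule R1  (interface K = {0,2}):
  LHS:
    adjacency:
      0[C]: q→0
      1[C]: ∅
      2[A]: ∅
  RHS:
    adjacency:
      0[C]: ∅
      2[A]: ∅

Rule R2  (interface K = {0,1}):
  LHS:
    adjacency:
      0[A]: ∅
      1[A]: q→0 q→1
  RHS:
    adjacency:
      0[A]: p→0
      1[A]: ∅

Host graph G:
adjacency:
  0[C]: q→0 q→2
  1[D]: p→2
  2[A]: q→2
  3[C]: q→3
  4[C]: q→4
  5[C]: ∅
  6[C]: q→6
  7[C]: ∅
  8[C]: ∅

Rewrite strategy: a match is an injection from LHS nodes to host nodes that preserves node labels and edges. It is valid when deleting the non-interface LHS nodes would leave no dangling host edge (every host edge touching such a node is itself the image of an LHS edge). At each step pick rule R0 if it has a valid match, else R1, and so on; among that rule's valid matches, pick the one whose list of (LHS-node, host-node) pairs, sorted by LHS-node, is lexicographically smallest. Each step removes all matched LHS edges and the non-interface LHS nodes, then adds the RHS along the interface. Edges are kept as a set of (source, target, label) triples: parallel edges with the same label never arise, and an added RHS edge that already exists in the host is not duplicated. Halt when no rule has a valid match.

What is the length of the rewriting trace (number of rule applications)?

start.  V:9 E:7  edges: 0-q->0 0-q->2 1-p->2 2-q->2 3-q->3 4-q->4 6-q->6
1. fire R1 via {0↦0, 1↦5, 2↦2}  →  V:8 E:6  edges: 0-q->2 1-p->2 2-q->2 3-q->3 4-q->4 6-q->6
2. fire R1 via {0↦3, 1↦7, 2↦2}  →  V:7 E:5  edges: 0-q->2 1-p->2 2-q->2 4-q->4 6-q->6
3. fire R1 via {0↦4, 1↦3, 2↦2}  →  V:6 E:4  edges: 0-q->2 1-p->2 2-q->2 6-q->6
4. fire R1 via {0↦6, 1↦4, 2↦2}  →  V:5 E:3  edges: 0-q->2 1-p->2 2-q->2
final graph: no rule applies after step 4

Answer: 4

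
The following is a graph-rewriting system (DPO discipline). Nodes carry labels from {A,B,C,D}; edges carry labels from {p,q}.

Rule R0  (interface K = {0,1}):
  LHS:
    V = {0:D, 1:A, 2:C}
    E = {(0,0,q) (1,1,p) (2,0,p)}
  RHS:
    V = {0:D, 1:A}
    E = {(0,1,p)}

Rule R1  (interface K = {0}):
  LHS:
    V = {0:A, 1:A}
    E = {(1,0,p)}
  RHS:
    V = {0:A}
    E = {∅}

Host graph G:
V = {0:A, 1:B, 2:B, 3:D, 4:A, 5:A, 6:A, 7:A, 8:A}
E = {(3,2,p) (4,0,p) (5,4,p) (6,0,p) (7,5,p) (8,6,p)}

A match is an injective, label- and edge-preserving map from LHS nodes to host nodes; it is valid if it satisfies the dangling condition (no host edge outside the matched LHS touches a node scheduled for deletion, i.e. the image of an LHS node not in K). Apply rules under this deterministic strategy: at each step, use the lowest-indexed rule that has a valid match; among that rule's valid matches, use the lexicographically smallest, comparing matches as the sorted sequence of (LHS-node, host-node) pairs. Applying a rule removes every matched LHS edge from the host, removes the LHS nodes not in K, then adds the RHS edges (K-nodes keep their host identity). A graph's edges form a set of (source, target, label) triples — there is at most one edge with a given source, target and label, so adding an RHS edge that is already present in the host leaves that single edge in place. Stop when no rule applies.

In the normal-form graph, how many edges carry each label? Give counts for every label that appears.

[0] host  ⇒  9 nodes, 6 edges  {3-p->2 4-p->0 5-p->4 6-p->0 7-p->5 8-p->6}
[1] R1 @ {0↦5, 1↦7}  ⇒  8 nodes, 5 edges  {3-p->2 4-p->0 5-p->4 6-p->0 8-p->6}
[2] R1 @ {0↦4, 1↦5}  ⇒  7 nodes, 4 edges  {3-p->2 4-p->0 6-p->0 8-p->6}
[3] R1 @ {0↦0, 1↦4}  ⇒  6 nodes, 3 edges  {3-p->2 6-p->0 8-p->6}
[4] R1 @ {0↦6, 1↦8}  ⇒  5 nodes, 2 edges  {3-p->2 6-p->0}
[5] R1 @ {0↦0, 1↦6}  ⇒  4 nodes, 1 edges  {3-p->2}
normal form: no rule applies after step 5
NF edges: [(3, 2, 'p')]

Answer: p:1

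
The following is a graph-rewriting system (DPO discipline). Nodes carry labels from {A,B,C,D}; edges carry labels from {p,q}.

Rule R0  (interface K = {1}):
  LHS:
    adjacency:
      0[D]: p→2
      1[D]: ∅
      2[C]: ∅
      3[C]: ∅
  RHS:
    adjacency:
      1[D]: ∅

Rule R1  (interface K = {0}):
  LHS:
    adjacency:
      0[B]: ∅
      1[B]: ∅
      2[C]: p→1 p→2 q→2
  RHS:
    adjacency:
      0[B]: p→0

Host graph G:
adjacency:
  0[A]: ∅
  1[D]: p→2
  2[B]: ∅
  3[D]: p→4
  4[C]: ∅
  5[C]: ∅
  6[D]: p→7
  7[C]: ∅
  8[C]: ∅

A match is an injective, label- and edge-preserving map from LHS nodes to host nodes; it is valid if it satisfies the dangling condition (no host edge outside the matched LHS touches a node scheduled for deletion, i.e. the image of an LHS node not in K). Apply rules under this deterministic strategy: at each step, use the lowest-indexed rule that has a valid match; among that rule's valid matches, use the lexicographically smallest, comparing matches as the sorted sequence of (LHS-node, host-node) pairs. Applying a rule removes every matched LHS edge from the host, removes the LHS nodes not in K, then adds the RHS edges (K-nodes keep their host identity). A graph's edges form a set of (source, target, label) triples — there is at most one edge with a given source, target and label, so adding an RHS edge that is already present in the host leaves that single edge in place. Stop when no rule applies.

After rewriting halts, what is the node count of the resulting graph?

Answer: 3

Derivation:
start.  V:9 E:3  edges: 1-p->2 3-p->4 6-p->7
1. fire R0 via {0↦3, 1↦1, 2↦4, 3↦5}  →  V:6 E:2  edges: 1-p->2 6-p->7
2. fire R0 via {0↦6, 1↦1, 2↦7, 3↦8}  →  V:3 E:1  edges: 1-p->2
halt: no rule applies after step 2
NF nodes: {0:A, 1:D, 2:B}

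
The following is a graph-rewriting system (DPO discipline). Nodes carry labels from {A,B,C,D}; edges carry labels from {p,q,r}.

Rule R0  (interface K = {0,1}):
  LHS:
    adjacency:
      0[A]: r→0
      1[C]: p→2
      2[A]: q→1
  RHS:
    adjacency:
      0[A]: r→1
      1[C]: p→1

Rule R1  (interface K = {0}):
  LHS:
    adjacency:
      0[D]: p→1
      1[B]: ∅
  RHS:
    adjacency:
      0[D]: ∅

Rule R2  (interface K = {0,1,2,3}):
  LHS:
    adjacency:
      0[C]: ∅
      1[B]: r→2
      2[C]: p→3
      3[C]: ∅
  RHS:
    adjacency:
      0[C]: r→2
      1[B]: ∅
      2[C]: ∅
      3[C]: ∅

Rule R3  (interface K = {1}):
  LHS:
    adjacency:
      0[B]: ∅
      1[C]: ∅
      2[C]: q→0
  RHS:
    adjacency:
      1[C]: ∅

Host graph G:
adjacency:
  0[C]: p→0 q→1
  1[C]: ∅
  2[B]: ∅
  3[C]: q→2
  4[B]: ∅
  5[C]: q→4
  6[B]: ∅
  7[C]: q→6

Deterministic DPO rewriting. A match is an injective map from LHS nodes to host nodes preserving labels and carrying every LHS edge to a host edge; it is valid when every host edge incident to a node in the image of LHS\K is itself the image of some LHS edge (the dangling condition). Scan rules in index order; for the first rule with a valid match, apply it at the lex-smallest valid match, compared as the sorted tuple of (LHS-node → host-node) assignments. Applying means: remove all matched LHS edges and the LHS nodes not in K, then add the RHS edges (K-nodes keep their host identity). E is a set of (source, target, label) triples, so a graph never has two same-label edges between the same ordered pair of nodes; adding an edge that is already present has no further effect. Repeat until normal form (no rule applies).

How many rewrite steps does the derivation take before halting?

Answer: 3

Steps:
[0] host  ⇒  8 nodes, 5 edges  {0-p->0 0-q->1 3-q->2 5-q->4 7-q->6}
[1] R3 @ {0↦2, 1↦0, 2↦3}  ⇒  6 nodes, 4 edges  {0-p->0 0-q->1 5-q->4 7-q->6}
[2] R3 @ {0↦4, 1↦0, 2↦5}  ⇒  4 nodes, 3 edges  {0-p->0 0-q->1 7-q->6}
[3] R3 @ {0↦6, 1↦0, 2↦7}  ⇒  2 nodes, 2 edges  {0-p->0 0-q->1}
final graph: no rule applies after step 3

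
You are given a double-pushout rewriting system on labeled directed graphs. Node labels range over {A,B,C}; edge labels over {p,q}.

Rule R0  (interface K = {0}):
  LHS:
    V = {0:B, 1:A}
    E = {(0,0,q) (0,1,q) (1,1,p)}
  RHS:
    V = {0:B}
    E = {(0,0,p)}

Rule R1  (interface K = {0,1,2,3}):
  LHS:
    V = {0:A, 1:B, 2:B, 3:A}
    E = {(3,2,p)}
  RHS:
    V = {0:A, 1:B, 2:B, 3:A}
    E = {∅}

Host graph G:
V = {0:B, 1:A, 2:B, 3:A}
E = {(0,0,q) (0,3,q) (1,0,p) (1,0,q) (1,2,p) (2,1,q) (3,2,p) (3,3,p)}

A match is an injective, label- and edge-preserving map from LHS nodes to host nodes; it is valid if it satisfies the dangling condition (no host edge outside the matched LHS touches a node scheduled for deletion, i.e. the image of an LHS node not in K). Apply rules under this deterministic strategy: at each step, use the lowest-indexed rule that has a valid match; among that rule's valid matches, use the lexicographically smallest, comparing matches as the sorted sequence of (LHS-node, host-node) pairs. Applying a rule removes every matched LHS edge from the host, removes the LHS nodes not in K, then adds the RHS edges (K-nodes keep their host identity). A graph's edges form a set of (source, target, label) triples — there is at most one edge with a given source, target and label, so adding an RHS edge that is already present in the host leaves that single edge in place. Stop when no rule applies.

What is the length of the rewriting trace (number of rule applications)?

start.  V:4 E:8  edges: 0-q->0 0-q->3 1-p->0 1-q->0 1-p->2 2-q->1 3-p->2 3-p->3
1. fire R1 via {0↦1, 1↦0, 2↦2, 3↦3}  →  V:4 E:7  edges: 0-q->0 0-q->3 1-p->0 1-q->0 1-p->2 2-q->1 3-p->3
2. fire R0 via {0↦0, 1↦3}  →  V:3 E:5  edges: 0-p->0 1-p->0 1-q->0 1-p->2 2-q->1
halt: no rule applies after step 2

Answer: 2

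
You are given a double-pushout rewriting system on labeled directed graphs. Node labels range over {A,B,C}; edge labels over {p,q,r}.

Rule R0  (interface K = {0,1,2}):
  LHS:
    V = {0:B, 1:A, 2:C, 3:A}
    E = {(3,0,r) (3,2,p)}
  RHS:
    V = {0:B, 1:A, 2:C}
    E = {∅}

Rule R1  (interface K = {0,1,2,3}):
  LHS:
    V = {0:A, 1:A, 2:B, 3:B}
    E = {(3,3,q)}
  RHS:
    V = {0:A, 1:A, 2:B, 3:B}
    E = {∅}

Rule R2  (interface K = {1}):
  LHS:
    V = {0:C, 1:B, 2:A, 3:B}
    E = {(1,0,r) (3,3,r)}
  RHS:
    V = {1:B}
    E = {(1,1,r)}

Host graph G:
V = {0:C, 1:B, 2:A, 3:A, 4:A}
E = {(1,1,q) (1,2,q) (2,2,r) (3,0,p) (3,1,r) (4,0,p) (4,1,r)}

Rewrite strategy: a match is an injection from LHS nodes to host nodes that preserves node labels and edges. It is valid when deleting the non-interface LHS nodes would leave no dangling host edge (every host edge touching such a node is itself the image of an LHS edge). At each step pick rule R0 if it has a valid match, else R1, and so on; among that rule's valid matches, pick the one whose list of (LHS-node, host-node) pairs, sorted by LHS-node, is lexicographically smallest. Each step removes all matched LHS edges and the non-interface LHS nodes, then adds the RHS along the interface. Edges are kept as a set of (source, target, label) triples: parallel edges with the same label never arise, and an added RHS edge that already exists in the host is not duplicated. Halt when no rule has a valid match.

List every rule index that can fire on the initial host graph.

Answer: [R0]

Steps:
R0: 4 valid matches — {0↦1, 1↦2, 2↦0, 3↦3}, {0↦1, 1↦2, 2↦0, 3↦4}, {0↦1, 1↦3, 2↦0, 3↦4} (+1 more)
R1: no valid match — LHS pattern not found
R2: no valid match — LHS pattern not found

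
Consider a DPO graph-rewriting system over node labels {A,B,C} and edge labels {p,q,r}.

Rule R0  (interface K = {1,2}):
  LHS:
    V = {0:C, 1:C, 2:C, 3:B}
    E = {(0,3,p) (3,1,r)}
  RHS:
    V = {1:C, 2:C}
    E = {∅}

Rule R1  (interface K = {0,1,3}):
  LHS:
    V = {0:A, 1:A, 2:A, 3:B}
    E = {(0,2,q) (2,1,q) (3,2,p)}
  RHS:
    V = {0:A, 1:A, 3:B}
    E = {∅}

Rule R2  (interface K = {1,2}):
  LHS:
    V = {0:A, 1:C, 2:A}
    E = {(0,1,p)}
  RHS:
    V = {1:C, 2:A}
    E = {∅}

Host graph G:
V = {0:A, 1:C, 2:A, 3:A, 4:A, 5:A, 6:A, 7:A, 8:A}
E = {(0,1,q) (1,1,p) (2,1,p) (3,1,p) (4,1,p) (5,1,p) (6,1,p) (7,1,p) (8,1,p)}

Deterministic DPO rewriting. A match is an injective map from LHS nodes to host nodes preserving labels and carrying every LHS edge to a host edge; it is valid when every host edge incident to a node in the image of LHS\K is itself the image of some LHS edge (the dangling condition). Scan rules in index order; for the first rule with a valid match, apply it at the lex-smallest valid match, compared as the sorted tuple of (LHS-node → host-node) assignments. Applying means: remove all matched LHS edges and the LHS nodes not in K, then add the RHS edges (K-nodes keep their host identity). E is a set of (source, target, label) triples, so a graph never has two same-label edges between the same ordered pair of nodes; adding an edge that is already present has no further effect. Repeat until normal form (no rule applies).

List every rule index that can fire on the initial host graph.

Answer: [R2]

Steps:
R0: no valid match — LHS pattern not found
R1: no valid match — LHS pattern not found
R2: 49 valid matches — {0↦2, 1↦1, 2↦0}, {0↦2, 1↦1, 2↦3}, {0↦2, 1↦1, 2↦4} (+46 more)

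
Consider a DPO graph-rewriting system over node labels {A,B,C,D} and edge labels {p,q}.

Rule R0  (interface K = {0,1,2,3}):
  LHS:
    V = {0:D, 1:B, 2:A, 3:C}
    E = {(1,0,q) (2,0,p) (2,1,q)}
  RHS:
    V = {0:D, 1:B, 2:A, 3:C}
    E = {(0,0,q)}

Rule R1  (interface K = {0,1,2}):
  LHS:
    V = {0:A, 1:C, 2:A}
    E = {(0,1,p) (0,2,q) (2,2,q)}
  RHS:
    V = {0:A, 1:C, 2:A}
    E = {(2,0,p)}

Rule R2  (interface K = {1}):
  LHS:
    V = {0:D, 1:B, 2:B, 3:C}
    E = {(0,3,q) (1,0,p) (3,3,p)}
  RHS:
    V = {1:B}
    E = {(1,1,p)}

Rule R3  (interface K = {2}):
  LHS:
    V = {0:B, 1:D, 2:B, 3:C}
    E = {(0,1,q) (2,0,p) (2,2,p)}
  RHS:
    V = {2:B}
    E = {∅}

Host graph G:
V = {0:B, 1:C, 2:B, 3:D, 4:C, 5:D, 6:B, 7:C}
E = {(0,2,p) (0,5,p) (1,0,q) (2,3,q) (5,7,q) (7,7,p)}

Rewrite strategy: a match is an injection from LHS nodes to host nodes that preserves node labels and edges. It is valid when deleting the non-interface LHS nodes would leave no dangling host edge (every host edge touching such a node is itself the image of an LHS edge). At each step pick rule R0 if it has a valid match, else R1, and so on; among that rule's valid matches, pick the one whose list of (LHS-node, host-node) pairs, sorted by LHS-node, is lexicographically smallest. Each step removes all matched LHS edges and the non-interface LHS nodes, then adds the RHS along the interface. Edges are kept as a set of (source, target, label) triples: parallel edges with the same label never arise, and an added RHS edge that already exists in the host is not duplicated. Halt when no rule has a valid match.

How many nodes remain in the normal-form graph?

start.  V:8 E:6  edges: 0-p->2 0-p->5 1-q->0 2-q->3 5-q->7 7-p->7
1. fire R2 via {0↦5, 1↦0, 2↦6, 3↦7}  →  V:5 E:4  edges: 0-p->0 0-p->2 1-q->0 2-q->3
2. fire R3 via {0↦2, 1↦3, 2↦0, 3↦4}  →  V:2 E:1  edges: 1-q->0
final graph: no rule applies after step 2
NF nodes: {0:B, 1:C}

Answer: 2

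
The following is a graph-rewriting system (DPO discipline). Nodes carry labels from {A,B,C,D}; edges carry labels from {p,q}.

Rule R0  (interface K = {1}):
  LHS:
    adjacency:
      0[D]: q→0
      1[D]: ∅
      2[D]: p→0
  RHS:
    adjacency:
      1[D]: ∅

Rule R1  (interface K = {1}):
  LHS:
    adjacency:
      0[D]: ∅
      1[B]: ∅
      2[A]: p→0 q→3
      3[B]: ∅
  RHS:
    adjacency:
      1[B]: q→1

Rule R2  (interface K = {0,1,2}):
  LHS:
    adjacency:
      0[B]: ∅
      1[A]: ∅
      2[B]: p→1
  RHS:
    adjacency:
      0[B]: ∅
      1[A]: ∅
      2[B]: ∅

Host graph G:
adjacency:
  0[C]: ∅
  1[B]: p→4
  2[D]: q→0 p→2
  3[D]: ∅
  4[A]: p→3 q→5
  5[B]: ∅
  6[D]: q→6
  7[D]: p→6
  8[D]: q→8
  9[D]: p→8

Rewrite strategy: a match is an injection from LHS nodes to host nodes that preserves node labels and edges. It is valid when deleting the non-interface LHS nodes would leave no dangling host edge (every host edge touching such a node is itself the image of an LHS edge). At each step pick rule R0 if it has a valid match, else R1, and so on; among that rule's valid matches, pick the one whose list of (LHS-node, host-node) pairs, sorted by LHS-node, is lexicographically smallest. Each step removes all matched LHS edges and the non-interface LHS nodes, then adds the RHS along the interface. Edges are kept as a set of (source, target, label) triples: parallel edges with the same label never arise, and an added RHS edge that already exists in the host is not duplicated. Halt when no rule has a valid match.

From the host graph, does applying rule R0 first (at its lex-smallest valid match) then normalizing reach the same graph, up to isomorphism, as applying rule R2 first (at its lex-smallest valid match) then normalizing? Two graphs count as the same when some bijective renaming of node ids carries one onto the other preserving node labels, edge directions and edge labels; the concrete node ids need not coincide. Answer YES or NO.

branch R0-first: apply at {0↦6, 1↦2, 2↦7} → |E|=7, then 3 more step(s) → NF |V|=3 |E|=3 V={0:C, 1:B, 2:D} E=1-q->1 2-q->0 2-p->2
branch R2-first: apply at {0↦5, 1↦4, 2↦1} → |E|=8, then 3 more step(s) → NF |V|=3 |E|=3 V={0:C, 1:B, 2:D} E=1-q->1 2-q->0 2-p->2
graphs isomorphic (equal up to label-preserving node renaming)

Answer: YES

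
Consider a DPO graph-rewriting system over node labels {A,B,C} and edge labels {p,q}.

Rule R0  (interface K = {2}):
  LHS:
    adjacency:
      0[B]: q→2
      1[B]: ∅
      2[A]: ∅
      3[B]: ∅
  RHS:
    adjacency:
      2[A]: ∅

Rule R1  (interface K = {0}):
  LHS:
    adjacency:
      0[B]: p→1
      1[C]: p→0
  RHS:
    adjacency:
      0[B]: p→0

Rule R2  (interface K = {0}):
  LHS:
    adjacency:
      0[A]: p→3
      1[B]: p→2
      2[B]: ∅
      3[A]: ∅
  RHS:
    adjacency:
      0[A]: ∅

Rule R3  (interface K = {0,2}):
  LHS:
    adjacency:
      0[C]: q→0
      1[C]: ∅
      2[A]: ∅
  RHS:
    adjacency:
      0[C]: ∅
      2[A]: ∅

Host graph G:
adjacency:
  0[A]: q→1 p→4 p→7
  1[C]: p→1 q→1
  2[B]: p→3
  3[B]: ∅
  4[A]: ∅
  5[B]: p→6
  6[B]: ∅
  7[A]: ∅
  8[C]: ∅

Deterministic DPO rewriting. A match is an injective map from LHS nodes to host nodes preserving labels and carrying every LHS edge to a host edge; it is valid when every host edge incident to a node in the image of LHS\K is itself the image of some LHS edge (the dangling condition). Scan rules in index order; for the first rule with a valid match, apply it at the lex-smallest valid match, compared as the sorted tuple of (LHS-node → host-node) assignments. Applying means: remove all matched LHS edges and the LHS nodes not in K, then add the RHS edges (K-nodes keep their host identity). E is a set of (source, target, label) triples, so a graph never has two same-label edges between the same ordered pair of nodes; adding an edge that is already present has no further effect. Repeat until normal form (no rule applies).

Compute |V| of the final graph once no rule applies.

start.  V:9 E:7  edges: 0-q->1 0-p->4 0-p->7 1-p->1 1-q->1 2-p->3 5-p->6
1. fire R2 via {0↦0, 1↦2, 2↦3, 3↦4}  →  V:6 E:5  edges: 0-q->1 0-p->7 1-p->1 1-q->1 5-p->6
2. fire R2 via {0↦0, 1↦5, 2↦6, 3↦7}  →  V:3 E:3  edges: 0-q->1 1-p->1 1-q->1
3. fire R3 via {0↦1, 1↦8, 2↦0}  →  V:2 E:2  edges: 0-q->1 1-p->1
final graph: no rule applies after step 3
NF nodes: {0:A, 1:C}

Answer: 2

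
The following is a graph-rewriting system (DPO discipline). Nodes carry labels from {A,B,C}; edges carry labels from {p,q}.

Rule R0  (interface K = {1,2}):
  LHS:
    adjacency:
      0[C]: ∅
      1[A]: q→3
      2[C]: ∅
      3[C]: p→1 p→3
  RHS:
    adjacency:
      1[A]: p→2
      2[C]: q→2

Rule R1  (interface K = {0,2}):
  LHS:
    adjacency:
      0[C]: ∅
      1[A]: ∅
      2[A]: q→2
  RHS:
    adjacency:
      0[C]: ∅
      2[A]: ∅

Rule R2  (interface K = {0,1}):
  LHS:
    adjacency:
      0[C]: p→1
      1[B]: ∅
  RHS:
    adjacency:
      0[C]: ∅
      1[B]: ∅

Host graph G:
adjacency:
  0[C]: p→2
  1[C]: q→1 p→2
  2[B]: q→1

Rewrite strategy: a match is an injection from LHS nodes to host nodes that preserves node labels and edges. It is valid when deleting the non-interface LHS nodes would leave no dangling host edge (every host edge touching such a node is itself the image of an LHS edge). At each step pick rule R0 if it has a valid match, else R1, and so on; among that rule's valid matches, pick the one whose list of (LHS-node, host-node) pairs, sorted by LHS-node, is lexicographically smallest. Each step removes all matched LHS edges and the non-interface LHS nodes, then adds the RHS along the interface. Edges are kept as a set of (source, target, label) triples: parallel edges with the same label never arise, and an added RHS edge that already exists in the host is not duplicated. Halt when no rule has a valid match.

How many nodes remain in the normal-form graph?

Answer: 3

Rewrite trace:
[0] host  ⇒  3 nodes, 4 edges  {0-p->2 1-q->1 1-p->2 2-q->1}
[1] R2 @ {0↦0, 1↦2}  ⇒  3 nodes, 3 edges  {1-q->1 1-p->2 2-q->1}
[2] R2 @ {0↦1, 1↦2}  ⇒  3 nodes, 2 edges  {1-q->1 2-q->1}
final graph: no rule applies after step 2
NF nodes: {0:C, 1:C, 2:B}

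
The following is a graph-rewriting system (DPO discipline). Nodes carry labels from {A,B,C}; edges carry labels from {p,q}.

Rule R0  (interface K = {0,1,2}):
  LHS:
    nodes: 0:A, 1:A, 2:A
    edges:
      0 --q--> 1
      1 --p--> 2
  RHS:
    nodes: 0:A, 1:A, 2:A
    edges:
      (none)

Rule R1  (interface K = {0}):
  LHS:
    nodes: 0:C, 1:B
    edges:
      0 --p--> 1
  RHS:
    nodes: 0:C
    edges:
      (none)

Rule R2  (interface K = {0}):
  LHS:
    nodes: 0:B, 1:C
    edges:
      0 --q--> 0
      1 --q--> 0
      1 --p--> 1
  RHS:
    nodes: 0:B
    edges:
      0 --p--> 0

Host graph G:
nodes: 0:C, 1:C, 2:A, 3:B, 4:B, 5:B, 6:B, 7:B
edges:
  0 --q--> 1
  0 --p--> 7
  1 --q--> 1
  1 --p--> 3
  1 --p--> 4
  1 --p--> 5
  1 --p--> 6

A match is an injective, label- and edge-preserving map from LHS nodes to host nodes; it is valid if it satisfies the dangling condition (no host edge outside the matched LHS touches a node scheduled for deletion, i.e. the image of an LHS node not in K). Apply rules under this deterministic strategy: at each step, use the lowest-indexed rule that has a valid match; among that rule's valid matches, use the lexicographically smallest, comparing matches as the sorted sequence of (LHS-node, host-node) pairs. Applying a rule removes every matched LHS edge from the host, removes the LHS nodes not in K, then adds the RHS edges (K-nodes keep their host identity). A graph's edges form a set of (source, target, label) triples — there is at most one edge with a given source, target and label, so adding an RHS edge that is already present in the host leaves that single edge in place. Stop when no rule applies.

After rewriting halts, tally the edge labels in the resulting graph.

[0] host  ⇒  8 nodes, 7 edges  {0-q->1 0-p->7 1-q->1 1-p->3 1-p->4 1-p->5 1-p->6}
[1] R1 @ {0↦0, 1↦7}  ⇒  7 nodes, 6 edges  {0-q->1 1-q->1 1-p->3 1-p->4 1-p->5 1-p->6}
[2] R1 @ {0↦1, 1↦3}  ⇒  6 nodes, 5 edges  {0-q->1 1-q->1 1-p->4 1-p->5 1-p->6}
[3] R1 @ {0↦1, 1↦4}  ⇒  5 nodes, 4 edges  {0-q->1 1-q->1 1-p->5 1-p->6}
[4] R1 @ {0↦1, 1↦5}  ⇒  4 nodes, 3 edges  {0-q->1 1-q->1 1-p->6}
[5] R1 @ {0↦1, 1↦6}  ⇒  3 nodes, 2 edges  {0-q->1 1-q->1}
final graph: no rule applies after step 5
NF edges: [(0, 1, 'q'), (1, 1, 'q')]

Answer: q:2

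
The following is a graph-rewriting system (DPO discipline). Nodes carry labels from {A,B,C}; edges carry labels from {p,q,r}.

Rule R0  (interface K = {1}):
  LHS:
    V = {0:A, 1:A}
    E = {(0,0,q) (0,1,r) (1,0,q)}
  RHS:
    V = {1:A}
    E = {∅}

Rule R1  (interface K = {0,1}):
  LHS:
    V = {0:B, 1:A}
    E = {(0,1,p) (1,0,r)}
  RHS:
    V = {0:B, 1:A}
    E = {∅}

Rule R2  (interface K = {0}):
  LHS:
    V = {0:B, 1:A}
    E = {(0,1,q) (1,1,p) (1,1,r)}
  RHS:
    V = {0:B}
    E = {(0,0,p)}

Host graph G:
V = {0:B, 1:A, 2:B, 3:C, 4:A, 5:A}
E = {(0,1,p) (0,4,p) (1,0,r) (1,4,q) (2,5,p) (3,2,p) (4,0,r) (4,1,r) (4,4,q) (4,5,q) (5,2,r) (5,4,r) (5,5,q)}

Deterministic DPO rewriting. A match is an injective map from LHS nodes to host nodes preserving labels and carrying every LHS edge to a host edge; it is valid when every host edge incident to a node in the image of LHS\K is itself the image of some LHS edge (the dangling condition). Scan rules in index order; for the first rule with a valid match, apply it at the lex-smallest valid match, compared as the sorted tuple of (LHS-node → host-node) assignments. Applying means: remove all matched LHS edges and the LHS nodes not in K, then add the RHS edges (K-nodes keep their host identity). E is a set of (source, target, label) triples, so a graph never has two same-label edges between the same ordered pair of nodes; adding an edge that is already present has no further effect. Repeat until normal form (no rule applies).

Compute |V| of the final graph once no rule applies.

Answer: 4

Steps:
start.  V:6 E:13  edges: 0-p->1 0-p->4 1-r->0 1-q->4 2-p->5 3-p->2 4-r->0 4-r->1 4-q->4 4-q->5 5-r->2 5-r->4 5-q->5
1. fire R1 via {0↦0, 1↦1}  →  V:6 E:11  edges: 0-p->4 1-q->4 2-p->5 3-p->2 4-r->0 4-r->1 4-q->4 4-q->5 5-r->2 5-r->4 5-q->5
2. fire R1 via {0↦0, 1↦4}  →  V:6 E:9  edges: 1-q->4 2-p->5 3-p->2 4-r->1 4-q->4 4-q->5 5-r->2 5-r->4 5-q->5
3. fire R1 via {0↦2, 1↦5}  →  V:6 E:7  edges: 1-q->4 3-p->2 4-r->1 4-q->4 4-q->5 5-r->4 5-q->5
4. fire R0 via {0↦5, 1↦4}  →  V:5 E:4  edges: 1-q->4 3-p->2 4-r->1 4-q->4
5. fire R0 via {0↦4, 1↦1}  →  V:4 E:1  edges: 3-p->2
halt: no rule applies after step 5
NF nodes: {0:B, 1:A, 2:B, 3:C}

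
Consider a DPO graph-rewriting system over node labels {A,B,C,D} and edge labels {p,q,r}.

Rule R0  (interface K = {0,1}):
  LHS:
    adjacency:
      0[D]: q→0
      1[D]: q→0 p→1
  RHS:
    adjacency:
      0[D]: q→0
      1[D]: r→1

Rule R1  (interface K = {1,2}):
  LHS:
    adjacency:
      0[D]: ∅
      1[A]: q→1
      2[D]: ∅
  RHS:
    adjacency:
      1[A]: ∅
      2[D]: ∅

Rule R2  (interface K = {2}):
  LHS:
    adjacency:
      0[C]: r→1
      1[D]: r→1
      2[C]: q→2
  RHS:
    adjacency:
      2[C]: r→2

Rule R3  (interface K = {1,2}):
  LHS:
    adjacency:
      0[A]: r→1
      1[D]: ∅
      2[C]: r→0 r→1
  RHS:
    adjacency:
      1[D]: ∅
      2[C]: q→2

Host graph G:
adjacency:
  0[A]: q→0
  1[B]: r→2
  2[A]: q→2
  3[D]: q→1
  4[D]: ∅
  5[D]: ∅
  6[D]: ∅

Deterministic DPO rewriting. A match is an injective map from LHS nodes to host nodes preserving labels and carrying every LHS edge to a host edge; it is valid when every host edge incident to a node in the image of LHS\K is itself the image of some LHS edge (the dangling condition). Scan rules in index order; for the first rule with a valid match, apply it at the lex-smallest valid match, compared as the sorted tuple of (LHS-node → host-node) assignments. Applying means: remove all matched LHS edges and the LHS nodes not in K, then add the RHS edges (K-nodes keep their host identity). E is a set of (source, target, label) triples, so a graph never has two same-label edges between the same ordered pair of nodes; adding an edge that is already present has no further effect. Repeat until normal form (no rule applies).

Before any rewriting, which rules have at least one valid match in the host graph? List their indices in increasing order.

Answer: [R1]

Rewrite trace:
R0: no valid match — LHS pattern not found
R1: 18 valid matches — {0↦4, 1↦0, 2↦3}, {0↦4, 1↦0, 2↦5}, {0↦4, 1↦0, 2↦6} (+15 more)
R2: no valid match — LHS pattern not found
R3: no valid match — LHS pattern not found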